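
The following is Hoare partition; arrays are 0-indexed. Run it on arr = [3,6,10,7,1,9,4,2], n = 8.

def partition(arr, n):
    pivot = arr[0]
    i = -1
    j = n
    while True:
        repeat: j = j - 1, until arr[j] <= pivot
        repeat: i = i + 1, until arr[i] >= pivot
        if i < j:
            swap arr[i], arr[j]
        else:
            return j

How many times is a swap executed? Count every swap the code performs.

pivot = arr[0] = 3; i = -1, j = 8
j→7 (arr[7]=2≤3), i→0 (arr[0]=3≥3); i<j, swap → [2,6,10,7,1,9,4,3]
j→4 (arr[4]=1≤3), i→1 (arr[1]=6≥3); i<j, swap → [2,1,10,7,6,9,4,3]
j→1, i→2; i≥j, return j=1. arr = [2,1,10,7,6,9,4,3]

2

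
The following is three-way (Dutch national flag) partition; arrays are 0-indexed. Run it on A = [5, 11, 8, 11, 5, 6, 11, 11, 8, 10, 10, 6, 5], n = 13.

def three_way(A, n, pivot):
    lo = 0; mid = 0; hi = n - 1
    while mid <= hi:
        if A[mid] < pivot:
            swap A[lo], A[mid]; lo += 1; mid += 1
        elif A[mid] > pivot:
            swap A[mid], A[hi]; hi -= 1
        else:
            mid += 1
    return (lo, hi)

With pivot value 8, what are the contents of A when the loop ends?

[5, 5, 6, 5, 6, 8, 8, 11, 10, 10, 11, 11, 11]

pivot = 8; lo=0, mid=0, hi=12
A[mid]=5<8: swap A[0],A[0]; lo=1,mid=1 → [5, 11, 8, 11, 5, 6, 11, 11, 8, 10, 10, 6, 5]
A[mid]=11>8: swap A[1],A[12]; hi=11 → [5, 5, 8, 11, 5, 6, 11, 11, 8, 10, 10, 6, 11]
A[mid]=5<8: swap A[1],A[1]; lo=2,mid=2 → [5, 5, 8, 11, 5, 6, 11, 11, 8, 10, 10, 6, 11]
A[mid]=8=8: mid=3
A[mid]=11>8: swap A[3],A[11]; hi=10 → [5, 5, 8, 6, 5, 6, 11, 11, 8, 10, 10, 11, 11]
A[mid]=6<8: swap A[2],A[3]; lo=3,mid=4 → [5, 5, 6, 8, 5, 6, 11, 11, 8, 10, 10, 11, 11]
A[mid]=5<8: swap A[3],A[4]; lo=4,mid=5 → [5, 5, 6, 5, 8, 6, 11, 11, 8, 10, 10, 11, 11]
A[mid]=6<8: swap A[4],A[5]; lo=5,mid=6 → [5, 5, 6, 5, 6, 8, 11, 11, 8, 10, 10, 11, 11]
A[mid]=11>8: swap A[6],A[10]; hi=9 → [5, 5, 6, 5, 6, 8, 10, 11, 8, 10, 11, 11, 11]
A[mid]=10>8: swap A[6],A[9]; hi=8 → [5, 5, 6, 5, 6, 8, 10, 11, 8, 10, 11, 11, 11]
A[mid]=10>8: swap A[6],A[8]; hi=7 → [5, 5, 6, 5, 6, 8, 8, 11, 10, 10, 11, 11, 11]
A[mid]=8=8: mid=7
A[mid]=11>8: swap A[7],A[7]; hi=6 → [5, 5, 6, 5, 6, 8, 8, 11, 10, 10, 11, 11, 11]
end: lo=5, hi=6; A = [5, 5, 6, 5, 6, 8, 8, 11, 10, 10, 11, 11, 11]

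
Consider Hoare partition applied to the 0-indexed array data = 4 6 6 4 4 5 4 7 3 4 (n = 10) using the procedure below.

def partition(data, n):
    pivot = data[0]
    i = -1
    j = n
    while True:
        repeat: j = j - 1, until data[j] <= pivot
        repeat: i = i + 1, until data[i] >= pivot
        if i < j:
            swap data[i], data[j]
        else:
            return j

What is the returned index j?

pivot = data[0] = 4; i = -1, j = 10
j→9 (data[9]=4≤4), i→0 (data[0]=4≥4); i<j, swap → 4 6 6 4 4 5 4 7 3 4
j→8 (data[8]=3≤4), i→1 (data[1]=6≥4); i<j, swap → 4 3 6 4 4 5 4 7 6 4
j→6 (data[6]=4≤4), i→2 (data[2]=6≥4); i<j, swap → 4 3 4 4 4 5 6 7 6 4
j→4 (data[4]=4≤4), i→3 (data[3]=4≥4); i<j, swap → 4 3 4 4 4 5 6 7 6 4
j→3, i→4; i≥j, return j=3. data = 4 3 4 4 4 5 6 7 6 4

3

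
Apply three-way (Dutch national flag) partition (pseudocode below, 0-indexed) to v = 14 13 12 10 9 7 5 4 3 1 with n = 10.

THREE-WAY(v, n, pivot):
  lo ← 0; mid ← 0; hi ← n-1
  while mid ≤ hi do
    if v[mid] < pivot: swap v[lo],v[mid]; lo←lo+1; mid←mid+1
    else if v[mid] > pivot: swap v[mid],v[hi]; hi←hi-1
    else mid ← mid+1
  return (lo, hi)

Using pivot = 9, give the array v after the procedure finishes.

pivot = 9; lo=0, mid=0, hi=9
v[mid]=14>9: swap v[0],v[9]; hi=8 → 1 13 12 10 9 7 5 4 3 14
v[mid]=1<9: swap v[0],v[0]; lo=1,mid=1 → 1 13 12 10 9 7 5 4 3 14
v[mid]=13>9: swap v[1],v[8]; hi=7 → 1 3 12 10 9 7 5 4 13 14
v[mid]=3<9: swap v[1],v[1]; lo=2,mid=2 → 1 3 12 10 9 7 5 4 13 14
v[mid]=12>9: swap v[2],v[7]; hi=6 → 1 3 4 10 9 7 5 12 13 14
v[mid]=4<9: swap v[2],v[2]; lo=3,mid=3 → 1 3 4 10 9 7 5 12 13 14
v[mid]=10>9: swap v[3],v[6]; hi=5 → 1 3 4 5 9 7 10 12 13 14
v[mid]=5<9: swap v[3],v[3]; lo=4,mid=4 → 1 3 4 5 9 7 10 12 13 14
v[mid]=9=9: mid=5
v[mid]=7<9: swap v[4],v[5]; lo=5,mid=6 → 1 3 4 5 7 9 10 12 13 14
end: lo=5, hi=5; v = 1 3 4 5 7 9 10 12 13 14

1 3 4 5 7 9 10 12 13 14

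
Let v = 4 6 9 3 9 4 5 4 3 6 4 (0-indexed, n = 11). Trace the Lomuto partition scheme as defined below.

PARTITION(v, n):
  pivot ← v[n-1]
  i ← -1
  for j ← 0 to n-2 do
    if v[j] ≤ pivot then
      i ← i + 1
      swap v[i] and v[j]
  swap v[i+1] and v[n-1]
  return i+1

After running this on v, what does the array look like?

pivot = v[10] = 4; i = -1
j=0: v[0]=4 ≤ 4 → i=0, swap v[0],v[0] (no change) → 4 6 9 3 9 4 5 4 3 6 4
j=1: v[1]=6 > 4 → no swap
j=2: v[2]=9 > 4 → no swap
j=3: v[3]=3 ≤ 4 → i=1, swap v[1],v[3] → 4 3 9 6 9 4 5 4 3 6 4
j=4: v[4]=9 > 4 → no swap
j=5: v[5]=4 ≤ 4 → i=2, swap v[2],v[5] → 4 3 4 6 9 9 5 4 3 6 4
j=6: v[6]=5 > 4 → no swap
j=7: v[7]=4 ≤ 4 → i=3, swap v[3],v[7] → 4 3 4 4 9 9 5 6 3 6 4
j=8: v[8]=3 ≤ 4 → i=4, swap v[4],v[8] → 4 3 4 4 3 9 5 6 9 6 4
j=9: v[9]=6 > 4 → no swap
final swap v[5],v[10] → 4 3 4 4 3 4 5 6 9 6 9; return 5

4 3 4 4 3 4 5 6 9 6 9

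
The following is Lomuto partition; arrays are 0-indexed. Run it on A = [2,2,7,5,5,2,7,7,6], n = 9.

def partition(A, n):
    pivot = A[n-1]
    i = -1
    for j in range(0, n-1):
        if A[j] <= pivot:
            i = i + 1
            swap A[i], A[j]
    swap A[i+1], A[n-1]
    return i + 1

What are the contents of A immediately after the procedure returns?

pivot = A[8] = 6; i = -1
j=0: A[0]=2 ≤ 6 → i=0, swap A[0],A[0] (no change) → [2,2,7,5,5,2,7,7,6]
j=1: A[1]=2 ≤ 6 → i=1, swap A[1],A[1] (no change) → [2,2,7,5,5,2,7,7,6]
j=2: A[2]=7 > 6 → no swap
j=3: A[3]=5 ≤ 6 → i=2, swap A[2],A[3] → [2,2,5,7,5,2,7,7,6]
j=4: A[4]=5 ≤ 6 → i=3, swap A[3],A[4] → [2,2,5,5,7,2,7,7,6]
j=5: A[5]=2 ≤ 6 → i=4, swap A[4],A[5] → [2,2,5,5,2,7,7,7,6]
j=6: A[6]=7 > 6 → no swap
j=7: A[7]=7 > 6 → no swap
final swap A[5],A[8] → [2,2,5,5,2,6,7,7,7]; return 5

[2,2,5,5,2,6,7,7,7]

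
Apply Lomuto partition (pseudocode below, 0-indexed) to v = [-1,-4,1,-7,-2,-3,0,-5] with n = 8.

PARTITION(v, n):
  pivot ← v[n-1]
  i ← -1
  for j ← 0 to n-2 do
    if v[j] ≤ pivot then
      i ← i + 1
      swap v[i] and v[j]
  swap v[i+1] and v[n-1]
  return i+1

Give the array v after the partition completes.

pivot = v[7] = -5; i = -1
j=0: v[0]=-1 > -5 → no swap
j=1: v[1]=-4 > -5 → no swap
j=2: v[2]=1 > -5 → no swap
j=3: v[3]=-7 ≤ -5 → i=0, swap v[0],v[3] → [-7,-4,1,-1,-2,-3,0,-5]
j=4: v[4]=-2 > -5 → no swap
j=5: v[5]=-3 > -5 → no swap
j=6: v[6]=0 > -5 → no swap
final swap v[1],v[7] → [-7,-5,1,-1,-2,-3,0,-4]; return 1

[-7,-5,1,-1,-2,-3,0,-4]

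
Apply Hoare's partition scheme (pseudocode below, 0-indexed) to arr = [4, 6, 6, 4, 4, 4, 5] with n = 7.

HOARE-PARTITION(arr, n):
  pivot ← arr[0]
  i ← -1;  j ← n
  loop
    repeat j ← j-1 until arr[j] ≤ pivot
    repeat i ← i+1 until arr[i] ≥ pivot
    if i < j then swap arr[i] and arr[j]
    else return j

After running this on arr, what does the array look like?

[4, 4, 4, 6, 6, 4, 5]

pivot = arr[0] = 4; i = -1, j = 7
j→5 (arr[5]=4≤4), i→0 (arr[0]=4≥4); i<j, swap → [4, 6, 6, 4, 4, 4, 5]
j→4 (arr[4]=4≤4), i→1 (arr[1]=6≥4); i<j, swap → [4, 4, 6, 4, 6, 4, 5]
j→3 (arr[3]=4≤4), i→2 (arr[2]=6≥4); i<j, swap → [4, 4, 4, 6, 6, 4, 5]
j→2, i→3; i≥j, return j=2. arr = [4, 4, 4, 6, 6, 4, 5]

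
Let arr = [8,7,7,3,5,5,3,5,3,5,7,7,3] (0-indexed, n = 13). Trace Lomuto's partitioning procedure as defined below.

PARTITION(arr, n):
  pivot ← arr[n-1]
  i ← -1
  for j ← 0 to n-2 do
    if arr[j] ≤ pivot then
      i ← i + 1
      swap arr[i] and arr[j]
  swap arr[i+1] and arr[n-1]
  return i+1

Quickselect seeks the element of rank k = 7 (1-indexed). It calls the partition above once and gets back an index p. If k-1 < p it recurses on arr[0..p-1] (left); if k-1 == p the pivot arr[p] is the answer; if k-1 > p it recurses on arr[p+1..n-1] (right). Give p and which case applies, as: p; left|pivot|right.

pivot=3, i=-1
j=0: 8>3, skip
j=1: 7>3, skip
j=2: 7>3, skip
j=3: 3≤3, i=0, swap(0,3) ⇒ [3,7,7,8,5,5,3,5,3,5,7,7,3]
j=4: 5>3, skip
j=5: 5>3, skip
j=6: 3≤3, i=1, swap(1,6) ⇒ [3,3,7,8,5,5,7,5,3,5,7,7,3]
j=7: 5>3, skip
j=8: 3≤3, i=2, swap(2,8) ⇒ [3,3,3,8,5,5,7,5,7,5,7,7,3]
j=9: 5>3, skip
j=10: 7>3, skip
j=11: 7>3, skip
swap(3,12) ⇒ [3,3,3,3,5,5,7,5,7,5,7,7,8]; return 3
p = 3; k-1 = 6 > 3 ⇒ right

3; right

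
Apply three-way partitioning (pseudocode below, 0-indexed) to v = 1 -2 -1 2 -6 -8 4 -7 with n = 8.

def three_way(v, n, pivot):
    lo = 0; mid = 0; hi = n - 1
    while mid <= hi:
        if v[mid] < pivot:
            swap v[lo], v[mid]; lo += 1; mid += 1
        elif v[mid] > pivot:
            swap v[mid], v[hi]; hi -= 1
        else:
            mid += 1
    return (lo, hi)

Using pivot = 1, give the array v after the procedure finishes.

-2 -1 -7 -6 -8 1 4 2

lo=0 mid=0 hi=7
1=1: mid=1
-2<1: swap(0,1), lo=1 mid=2 ⇒ -2 1 -1 2 -6 -8 4 -7
-1<1: swap(1,2), lo=2 mid=3 ⇒ -2 -1 1 2 -6 -8 4 -7
2>1: swap(3,7), hi=6 ⇒ -2 -1 1 -7 -6 -8 4 2
-7<1: swap(2,3), lo=3 mid=4 ⇒ -2 -1 -7 1 -6 -8 4 2
-6<1: swap(3,4), lo=4 mid=5 ⇒ -2 -1 -7 -6 1 -8 4 2
-8<1: swap(4,5), lo=5 mid=6 ⇒ -2 -1 -7 -6 -8 1 4 2
4>1: swap(6,6), hi=5 ⇒ -2 -1 -7 -6 -8 1 4 2
done. lo=5 hi=5; v=-2 -1 -7 -6 -8 1 4 2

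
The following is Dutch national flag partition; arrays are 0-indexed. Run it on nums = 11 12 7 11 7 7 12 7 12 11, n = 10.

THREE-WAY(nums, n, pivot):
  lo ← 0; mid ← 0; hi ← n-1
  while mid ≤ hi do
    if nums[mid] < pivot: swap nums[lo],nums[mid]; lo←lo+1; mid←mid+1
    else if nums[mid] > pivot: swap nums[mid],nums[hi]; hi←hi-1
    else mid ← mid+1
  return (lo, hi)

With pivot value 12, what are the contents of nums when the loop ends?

lo=0 mid=0 hi=9
11<12: swap(0,0), lo=1 mid=1 ⇒ 11 12 7 11 7 7 12 7 12 11
12=12: mid=2
7<12: swap(1,2), lo=2 mid=3 ⇒ 11 7 12 11 7 7 12 7 12 11
11<12: swap(2,3), lo=3 mid=4 ⇒ 11 7 11 12 7 7 12 7 12 11
7<12: swap(3,4), lo=4 mid=5 ⇒ 11 7 11 7 12 7 12 7 12 11
7<12: swap(4,5), lo=5 mid=6 ⇒ 11 7 11 7 7 12 12 7 12 11
12=12: mid=7
7<12: swap(5,7), lo=6 mid=8 ⇒ 11 7 11 7 7 7 12 12 12 11
12=12: mid=9
11<12: swap(6,9), lo=7 mid=10 ⇒ 11 7 11 7 7 7 11 12 12 12
done. lo=7 hi=9; nums=11 7 11 7 7 7 11 12 12 12

11 7 11 7 7 7 11 12 12 12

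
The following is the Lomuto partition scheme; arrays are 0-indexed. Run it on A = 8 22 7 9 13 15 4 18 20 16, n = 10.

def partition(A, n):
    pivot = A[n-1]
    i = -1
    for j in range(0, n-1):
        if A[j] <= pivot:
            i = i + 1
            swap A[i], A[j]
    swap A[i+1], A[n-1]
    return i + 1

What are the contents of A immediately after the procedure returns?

pivot=16, i=-1
j=0: 8≤16, i=0, swap(0,0) ⇒ 8 22 7 9 13 15 4 18 20 16
j=1: 22>16, skip
j=2: 7≤16, i=1, swap(1,2) ⇒ 8 7 22 9 13 15 4 18 20 16
j=3: 9≤16, i=2, swap(2,3) ⇒ 8 7 9 22 13 15 4 18 20 16
j=4: 13≤16, i=3, swap(3,4) ⇒ 8 7 9 13 22 15 4 18 20 16
j=5: 15≤16, i=4, swap(4,5) ⇒ 8 7 9 13 15 22 4 18 20 16
j=6: 4≤16, i=5, swap(5,6) ⇒ 8 7 9 13 15 4 22 18 20 16
j=7: 18>16, skip
j=8: 20>16, skip
swap(6,9) ⇒ 8 7 9 13 15 4 16 18 20 22; return 6

8 7 9 13 15 4 16 18 20 22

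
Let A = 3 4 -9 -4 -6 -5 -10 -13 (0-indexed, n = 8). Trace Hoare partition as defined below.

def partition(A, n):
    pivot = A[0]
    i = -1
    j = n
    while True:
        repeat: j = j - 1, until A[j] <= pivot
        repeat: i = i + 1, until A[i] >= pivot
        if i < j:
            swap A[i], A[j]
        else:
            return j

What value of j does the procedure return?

pivot = A[0] = 3; i = -1, j = 8
j→7 (A[7]=-13≤3), i→0 (A[0]=3≥3); i<j, swap → -13 4 -9 -4 -6 -5 -10 3
j→6 (A[6]=-10≤3), i→1 (A[1]=4≥3); i<j, swap → -13 -10 -9 -4 -6 -5 4 3
j→5, i→6; i≥j, return j=5. A = -13 -10 -9 -4 -6 -5 4 3

5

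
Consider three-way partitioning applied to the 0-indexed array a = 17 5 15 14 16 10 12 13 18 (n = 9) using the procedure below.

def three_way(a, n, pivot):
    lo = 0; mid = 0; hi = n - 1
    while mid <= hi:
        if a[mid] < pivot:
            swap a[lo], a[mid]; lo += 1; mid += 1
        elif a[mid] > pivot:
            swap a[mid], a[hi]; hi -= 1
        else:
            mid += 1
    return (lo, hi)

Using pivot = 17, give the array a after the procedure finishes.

5 15 14 16 10 12 13 17 18

lo=0 mid=0 hi=8
17=17: mid=1
5<17: swap(0,1), lo=1 mid=2 ⇒ 5 17 15 14 16 10 12 13 18
15<17: swap(1,2), lo=2 mid=3 ⇒ 5 15 17 14 16 10 12 13 18
14<17: swap(2,3), lo=3 mid=4 ⇒ 5 15 14 17 16 10 12 13 18
16<17: swap(3,4), lo=4 mid=5 ⇒ 5 15 14 16 17 10 12 13 18
10<17: swap(4,5), lo=5 mid=6 ⇒ 5 15 14 16 10 17 12 13 18
12<17: swap(5,6), lo=6 mid=7 ⇒ 5 15 14 16 10 12 17 13 18
13<17: swap(6,7), lo=7 mid=8 ⇒ 5 15 14 16 10 12 13 17 18
18>17: swap(8,8), hi=7 ⇒ 5 15 14 16 10 12 13 17 18
done. lo=7 hi=7; a=5 15 14 16 10 12 13 17 18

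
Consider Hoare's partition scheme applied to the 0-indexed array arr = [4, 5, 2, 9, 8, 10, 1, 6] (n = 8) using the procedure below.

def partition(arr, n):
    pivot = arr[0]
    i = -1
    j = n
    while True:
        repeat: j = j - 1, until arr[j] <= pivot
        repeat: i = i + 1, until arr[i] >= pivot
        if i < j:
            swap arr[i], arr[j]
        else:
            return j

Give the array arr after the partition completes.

pivot=4
j stops at 6 (1), i stops at 0 (4); swap ⇒ [1, 5, 2, 9, 8, 10, 4, 6]
j stops at 2 (2), i stops at 1 (5); swap ⇒ [1, 2, 5, 9, 8, 10, 4, 6]
j stops at 1, i stops at 2; i≥j ⇒ return 1. arr=[1, 2, 5, 9, 8, 10, 4, 6]

[1, 2, 5, 9, 8, 10, 4, 6]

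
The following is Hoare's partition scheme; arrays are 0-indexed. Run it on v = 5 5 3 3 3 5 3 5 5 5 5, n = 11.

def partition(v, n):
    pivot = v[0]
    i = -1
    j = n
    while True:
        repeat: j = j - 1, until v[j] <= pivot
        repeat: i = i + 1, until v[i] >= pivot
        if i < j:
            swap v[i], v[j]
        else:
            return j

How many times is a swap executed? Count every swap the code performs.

3

pivot = v[0] = 5; i = -1, j = 11
j→10 (v[10]=5≤5), i→0 (v[0]=5≥5); i<j, swap → 5 5 3 3 3 5 3 5 5 5 5
j→9 (v[9]=5≤5), i→1 (v[1]=5≥5); i<j, swap → 5 5 3 3 3 5 3 5 5 5 5
j→8 (v[8]=5≤5), i→5 (v[5]=5≥5); i<j, swap → 5 5 3 3 3 5 3 5 5 5 5
j→7, i→7; i≥j, return j=7. v = 5 5 3 3 3 5 3 5 5 5 5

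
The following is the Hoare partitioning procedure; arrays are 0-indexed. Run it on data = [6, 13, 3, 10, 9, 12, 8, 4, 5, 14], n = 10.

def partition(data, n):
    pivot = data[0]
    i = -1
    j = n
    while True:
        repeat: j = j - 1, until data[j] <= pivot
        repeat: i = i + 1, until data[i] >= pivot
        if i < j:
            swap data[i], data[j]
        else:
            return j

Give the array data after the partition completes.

[5, 4, 3, 10, 9, 12, 8, 13, 6, 14]

pivot=6
j stops at 8 (5), i stops at 0 (6); swap ⇒ [5, 13, 3, 10, 9, 12, 8, 4, 6, 14]
j stops at 7 (4), i stops at 1 (13); swap ⇒ [5, 4, 3, 10, 9, 12, 8, 13, 6, 14]
j stops at 2, i stops at 3; i≥j ⇒ return 2. data=[5, 4, 3, 10, 9, 12, 8, 13, 6, 14]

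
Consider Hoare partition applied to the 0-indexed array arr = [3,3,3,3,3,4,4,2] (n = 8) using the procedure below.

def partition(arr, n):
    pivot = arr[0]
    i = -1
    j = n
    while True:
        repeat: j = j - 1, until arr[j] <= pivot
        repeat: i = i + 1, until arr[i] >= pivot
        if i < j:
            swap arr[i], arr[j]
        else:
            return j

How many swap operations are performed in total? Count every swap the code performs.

3

pivot = arr[0] = 3; i = -1, j = 8
j→7 (arr[7]=2≤3), i→0 (arr[0]=3≥3); i<j, swap → [2,3,3,3,3,4,4,3]
j→4 (arr[4]=3≤3), i→1 (arr[1]=3≥3); i<j, swap → [2,3,3,3,3,4,4,3]
j→3 (arr[3]=3≤3), i→2 (arr[2]=3≥3); i<j, swap → [2,3,3,3,3,4,4,3]
j→2, i→3; i≥j, return j=2. arr = [2,3,3,3,3,4,4,3]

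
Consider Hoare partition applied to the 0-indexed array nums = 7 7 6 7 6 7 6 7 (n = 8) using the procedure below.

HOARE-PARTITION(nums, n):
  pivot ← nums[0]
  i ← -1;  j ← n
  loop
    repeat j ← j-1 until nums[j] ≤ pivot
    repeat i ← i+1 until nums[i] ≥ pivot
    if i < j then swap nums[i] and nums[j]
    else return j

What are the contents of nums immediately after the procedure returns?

pivot = nums[0] = 7; i = -1, j = 8
j→7 (nums[7]=7≤7), i→0 (nums[0]=7≥7); i<j, swap → 7 7 6 7 6 7 6 7
j→6 (nums[6]=6≤7), i→1 (nums[1]=7≥7); i<j, swap → 7 6 6 7 6 7 7 7
j→5 (nums[5]=7≤7), i→3 (nums[3]=7≥7); i<j, swap → 7 6 6 7 6 7 7 7
j→4, i→5; i≥j, return j=4. nums = 7 6 6 7 6 7 7 7

7 6 6 7 6 7 7 7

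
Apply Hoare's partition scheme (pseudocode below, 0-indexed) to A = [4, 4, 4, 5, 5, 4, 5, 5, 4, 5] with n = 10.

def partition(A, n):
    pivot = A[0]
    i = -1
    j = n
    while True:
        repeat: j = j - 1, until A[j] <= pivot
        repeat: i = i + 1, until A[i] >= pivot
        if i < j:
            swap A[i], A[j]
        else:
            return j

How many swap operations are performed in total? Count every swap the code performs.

2

pivot=4
j stops at 8 (4), i stops at 0 (4); swap ⇒ [4, 4, 4, 5, 5, 4, 5, 5, 4, 5]
j stops at 5 (4), i stops at 1 (4); swap ⇒ [4, 4, 4, 5, 5, 4, 5, 5, 4, 5]
j stops at 2, i stops at 2; i≥j ⇒ return 2. A=[4, 4, 4, 5, 5, 4, 5, 5, 4, 5]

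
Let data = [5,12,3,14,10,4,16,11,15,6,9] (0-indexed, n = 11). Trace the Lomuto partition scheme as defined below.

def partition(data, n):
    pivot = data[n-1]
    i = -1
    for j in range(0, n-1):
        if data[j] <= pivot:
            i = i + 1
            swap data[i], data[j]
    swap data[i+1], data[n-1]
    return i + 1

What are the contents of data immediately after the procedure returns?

[5,3,4,6,9,12,16,11,15,14,10]

pivot=9, i=-1
j=0: 5≤9, i=0, swap(0,0) ⇒ [5,12,3,14,10,4,16,11,15,6,9]
j=1: 12>9, skip
j=2: 3≤9, i=1, swap(1,2) ⇒ [5,3,12,14,10,4,16,11,15,6,9]
j=3: 14>9, skip
j=4: 10>9, skip
j=5: 4≤9, i=2, swap(2,5) ⇒ [5,3,4,14,10,12,16,11,15,6,9]
j=6: 16>9, skip
j=7: 11>9, skip
j=8: 15>9, skip
j=9: 6≤9, i=3, swap(3,9) ⇒ [5,3,4,6,10,12,16,11,15,14,9]
swap(4,10) ⇒ [5,3,4,6,9,12,16,11,15,14,10]; return 4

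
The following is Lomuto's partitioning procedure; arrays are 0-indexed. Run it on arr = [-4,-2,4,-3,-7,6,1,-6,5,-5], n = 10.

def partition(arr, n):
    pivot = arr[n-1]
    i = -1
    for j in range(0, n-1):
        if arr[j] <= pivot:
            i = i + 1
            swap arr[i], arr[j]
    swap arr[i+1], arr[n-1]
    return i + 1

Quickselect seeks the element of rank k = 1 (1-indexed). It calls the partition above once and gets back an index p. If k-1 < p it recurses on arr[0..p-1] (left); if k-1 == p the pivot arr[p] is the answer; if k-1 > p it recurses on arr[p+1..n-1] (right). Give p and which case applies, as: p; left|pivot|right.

2; left

pivot = arr[9] = -5; i = -1
j=0: arr[0]=-4 > -5 → no swap
j=1: arr[1]=-2 > -5 → no swap
j=2: arr[2]=4 > -5 → no swap
j=3: arr[3]=-3 > -5 → no swap
j=4: arr[4]=-7 ≤ -5 → i=0, swap arr[0],arr[4] → [-7,-2,4,-3,-4,6,1,-6,5,-5]
j=5: arr[5]=6 > -5 → no swap
j=6: arr[6]=1 > -5 → no swap
j=7: arr[7]=-6 ≤ -5 → i=1, swap arr[1],arr[7] → [-7,-6,4,-3,-4,6,1,-2,5,-5]
j=8: arr[8]=5 > -5 → no swap
final swap arr[2],arr[9] → [-7,-6,-5,-3,-4,6,1,-2,5,4]; return 2
p = 2; k-1 = 0 < 2 ⇒ left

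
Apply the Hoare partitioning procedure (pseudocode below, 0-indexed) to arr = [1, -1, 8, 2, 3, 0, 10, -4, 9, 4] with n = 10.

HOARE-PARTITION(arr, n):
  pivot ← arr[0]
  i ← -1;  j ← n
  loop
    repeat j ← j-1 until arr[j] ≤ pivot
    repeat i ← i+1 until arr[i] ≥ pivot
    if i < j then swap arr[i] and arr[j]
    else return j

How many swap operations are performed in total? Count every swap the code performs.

pivot = arr[0] = 1; i = -1, j = 10
j→7 (arr[7]=-4≤1), i→0 (arr[0]=1≥1); i<j, swap → [-4, -1, 8, 2, 3, 0, 10, 1, 9, 4]
j→5 (arr[5]=0≤1), i→2 (arr[2]=8≥1); i<j, swap → [-4, -1, 0, 2, 3, 8, 10, 1, 9, 4]
j→2, i→3; i≥j, return j=2. arr = [-4, -1, 0, 2, 3, 8, 10, 1, 9, 4]

2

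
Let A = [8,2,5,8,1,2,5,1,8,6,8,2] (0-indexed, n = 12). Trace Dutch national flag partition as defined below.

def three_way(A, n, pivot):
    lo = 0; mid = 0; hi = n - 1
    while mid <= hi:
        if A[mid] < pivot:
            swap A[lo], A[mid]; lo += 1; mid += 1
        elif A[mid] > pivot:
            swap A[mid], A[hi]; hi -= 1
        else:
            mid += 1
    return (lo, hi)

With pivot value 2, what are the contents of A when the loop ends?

lo=0 mid=0 hi=11
8>2: swap(0,11), hi=10 ⇒ [2,2,5,8,1,2,5,1,8,6,8,8]
2=2: mid=1
2=2: mid=2
5>2: swap(2,10), hi=9 ⇒ [2,2,8,8,1,2,5,1,8,6,5,8]
8>2: swap(2,9), hi=8 ⇒ [2,2,6,8,1,2,5,1,8,8,5,8]
6>2: swap(2,8), hi=7 ⇒ [2,2,8,8,1,2,5,1,6,8,5,8]
8>2: swap(2,7), hi=6 ⇒ [2,2,1,8,1,2,5,8,6,8,5,8]
1<2: swap(0,2), lo=1 mid=3 ⇒ [1,2,2,8,1,2,5,8,6,8,5,8]
8>2: swap(3,6), hi=5 ⇒ [1,2,2,5,1,2,8,8,6,8,5,8]
5>2: swap(3,5), hi=4 ⇒ [1,2,2,2,1,5,8,8,6,8,5,8]
2=2: mid=4
1<2: swap(1,4), lo=2 mid=5 ⇒ [1,1,2,2,2,5,8,8,6,8,5,8]
done. lo=2 hi=4; A=[1,1,2,2,2,5,8,8,6,8,5,8]

[1,1,2,2,2,5,8,8,6,8,5,8]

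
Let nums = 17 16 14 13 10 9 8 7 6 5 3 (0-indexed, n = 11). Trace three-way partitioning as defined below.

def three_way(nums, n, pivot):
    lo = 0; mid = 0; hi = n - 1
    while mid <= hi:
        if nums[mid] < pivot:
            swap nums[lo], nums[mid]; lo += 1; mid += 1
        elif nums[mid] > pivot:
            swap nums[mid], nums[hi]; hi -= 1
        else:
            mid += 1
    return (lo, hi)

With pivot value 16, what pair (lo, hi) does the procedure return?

pivot = 16; lo=0, mid=0, hi=10
nums[mid]=17>16: swap nums[0],nums[10]; hi=9 → 3 16 14 13 10 9 8 7 6 5 17
nums[mid]=3<16: swap nums[0],nums[0]; lo=1,mid=1 → 3 16 14 13 10 9 8 7 6 5 17
nums[mid]=16=16: mid=2
nums[mid]=14<16: swap nums[1],nums[2]; lo=2,mid=3 → 3 14 16 13 10 9 8 7 6 5 17
nums[mid]=13<16: swap nums[2],nums[3]; lo=3,mid=4 → 3 14 13 16 10 9 8 7 6 5 17
nums[mid]=10<16: swap nums[3],nums[4]; lo=4,mid=5 → 3 14 13 10 16 9 8 7 6 5 17
nums[mid]=9<16: swap nums[4],nums[5]; lo=5,mid=6 → 3 14 13 10 9 16 8 7 6 5 17
nums[mid]=8<16: swap nums[5],nums[6]; lo=6,mid=7 → 3 14 13 10 9 8 16 7 6 5 17
nums[mid]=7<16: swap nums[6],nums[7]; lo=7,mid=8 → 3 14 13 10 9 8 7 16 6 5 17
nums[mid]=6<16: swap nums[7],nums[8]; lo=8,mid=9 → 3 14 13 10 9 8 7 6 16 5 17
nums[mid]=5<16: swap nums[8],nums[9]; lo=9,mid=10 → 3 14 13 10 9 8 7 6 5 16 17
end: lo=9, hi=9; nums = 3 14 13 10 9 8 7 6 5 16 17

(9, 9)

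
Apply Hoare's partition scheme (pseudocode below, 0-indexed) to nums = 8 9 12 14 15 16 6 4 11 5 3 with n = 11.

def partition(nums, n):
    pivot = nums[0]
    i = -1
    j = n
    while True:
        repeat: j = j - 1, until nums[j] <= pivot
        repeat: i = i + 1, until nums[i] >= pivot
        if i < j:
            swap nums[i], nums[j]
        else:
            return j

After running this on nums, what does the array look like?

3 5 4 6 15 16 14 12 11 9 8

pivot = nums[0] = 8; i = -1, j = 11
j→10 (nums[10]=3≤8), i→0 (nums[0]=8≥8); i<j, swap → 3 9 12 14 15 16 6 4 11 5 8
j→9 (nums[9]=5≤8), i→1 (nums[1]=9≥8); i<j, swap → 3 5 12 14 15 16 6 4 11 9 8
j→7 (nums[7]=4≤8), i→2 (nums[2]=12≥8); i<j, swap → 3 5 4 14 15 16 6 12 11 9 8
j→6 (nums[6]=6≤8), i→3 (nums[3]=14≥8); i<j, swap → 3 5 4 6 15 16 14 12 11 9 8
j→3, i→4; i≥j, return j=3. nums = 3 5 4 6 15 16 14 12 11 9 8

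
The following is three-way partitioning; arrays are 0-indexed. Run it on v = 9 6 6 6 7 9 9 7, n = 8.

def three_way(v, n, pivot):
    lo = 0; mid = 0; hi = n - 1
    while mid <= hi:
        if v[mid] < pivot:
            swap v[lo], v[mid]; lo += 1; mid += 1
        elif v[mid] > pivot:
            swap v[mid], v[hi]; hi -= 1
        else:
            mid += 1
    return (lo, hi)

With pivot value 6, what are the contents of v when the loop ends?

lo=0 mid=0 hi=7
9>6: swap(0,7), hi=6 ⇒ 7 6 6 6 7 9 9 9
7>6: swap(0,6), hi=5 ⇒ 9 6 6 6 7 9 7 9
9>6: swap(0,5), hi=4 ⇒ 9 6 6 6 7 9 7 9
9>6: swap(0,4), hi=3 ⇒ 7 6 6 6 9 9 7 9
7>6: swap(0,3), hi=2 ⇒ 6 6 6 7 9 9 7 9
6=6: mid=1
6=6: mid=2
6=6: mid=3
done. lo=0 hi=2; v=6 6 6 7 9 9 7 9

6 6 6 7 9 9 7 9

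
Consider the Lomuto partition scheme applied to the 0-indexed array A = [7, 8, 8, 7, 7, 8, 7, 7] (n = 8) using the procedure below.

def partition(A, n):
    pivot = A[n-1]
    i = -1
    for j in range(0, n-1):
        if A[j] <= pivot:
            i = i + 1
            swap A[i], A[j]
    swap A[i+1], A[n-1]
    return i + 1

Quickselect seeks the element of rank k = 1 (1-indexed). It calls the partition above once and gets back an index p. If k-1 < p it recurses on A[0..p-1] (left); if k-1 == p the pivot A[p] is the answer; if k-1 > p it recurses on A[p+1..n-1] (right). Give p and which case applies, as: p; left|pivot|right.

pivot = A[7] = 7; i = -1
j=0: A[0]=7 ≤ 7 → i=0, swap A[0],A[0] (no change) → [7, 8, 8, 7, 7, 8, 7, 7]
j=1: A[1]=8 > 7 → no swap
j=2: A[2]=8 > 7 → no swap
j=3: A[3]=7 ≤ 7 → i=1, swap A[1],A[3] → [7, 7, 8, 8, 7, 8, 7, 7]
j=4: A[4]=7 ≤ 7 → i=2, swap A[2],A[4] → [7, 7, 7, 8, 8, 8, 7, 7]
j=5: A[5]=8 > 7 → no swap
j=6: A[6]=7 ≤ 7 → i=3, swap A[3],A[6] → [7, 7, 7, 7, 8, 8, 8, 7]
final swap A[4],A[7] → [7, 7, 7, 7, 7, 8, 8, 8]; return 4
p = 4; k-1 = 0 < 4 ⇒ left

4; left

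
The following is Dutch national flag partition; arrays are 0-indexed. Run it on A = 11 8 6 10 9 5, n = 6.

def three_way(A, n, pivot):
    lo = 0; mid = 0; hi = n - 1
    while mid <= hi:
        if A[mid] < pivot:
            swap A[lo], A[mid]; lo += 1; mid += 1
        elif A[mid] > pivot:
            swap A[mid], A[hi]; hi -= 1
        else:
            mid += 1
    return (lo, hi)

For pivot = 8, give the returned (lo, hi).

lo=0 mid=0 hi=5
11>8: swap(0,5), hi=4 ⇒ 5 8 6 10 9 11
5<8: swap(0,0), lo=1 mid=1 ⇒ 5 8 6 10 9 11
8=8: mid=2
6<8: swap(1,2), lo=2 mid=3 ⇒ 5 6 8 10 9 11
10>8: swap(3,4), hi=3 ⇒ 5 6 8 9 10 11
9>8: swap(3,3), hi=2 ⇒ 5 6 8 9 10 11
done. lo=2 hi=2; A=5 6 8 9 10 11

(2, 2)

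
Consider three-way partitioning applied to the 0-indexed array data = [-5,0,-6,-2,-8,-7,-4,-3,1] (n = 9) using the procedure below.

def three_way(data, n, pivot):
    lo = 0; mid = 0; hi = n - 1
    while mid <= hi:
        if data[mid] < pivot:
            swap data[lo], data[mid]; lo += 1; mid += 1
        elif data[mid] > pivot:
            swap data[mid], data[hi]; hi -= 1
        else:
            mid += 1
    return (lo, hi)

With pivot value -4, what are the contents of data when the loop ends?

[-5,-6,-7,-8,-4,-2,-3,1,0]

pivot = -4; lo=0, mid=0, hi=8
data[mid]=-5<-4: swap data[0],data[0]; lo=1,mid=1 → [-5,0,-6,-2,-8,-7,-4,-3,1]
data[mid]=0>-4: swap data[1],data[8]; hi=7 → [-5,1,-6,-2,-8,-7,-4,-3,0]
data[mid]=1>-4: swap data[1],data[7]; hi=6 → [-5,-3,-6,-2,-8,-7,-4,1,0]
data[mid]=-3>-4: swap data[1],data[6]; hi=5 → [-5,-4,-6,-2,-8,-7,-3,1,0]
data[mid]=-4=-4: mid=2
data[mid]=-6<-4: swap data[1],data[2]; lo=2,mid=3 → [-5,-6,-4,-2,-8,-7,-3,1,0]
data[mid]=-2>-4: swap data[3],data[5]; hi=4 → [-5,-6,-4,-7,-8,-2,-3,1,0]
data[mid]=-7<-4: swap data[2],data[3]; lo=3,mid=4 → [-5,-6,-7,-4,-8,-2,-3,1,0]
data[mid]=-8<-4: swap data[3],data[4]; lo=4,mid=5 → [-5,-6,-7,-8,-4,-2,-3,1,0]
end: lo=4, hi=4; data = [-5,-6,-7,-8,-4,-2,-3,1,0]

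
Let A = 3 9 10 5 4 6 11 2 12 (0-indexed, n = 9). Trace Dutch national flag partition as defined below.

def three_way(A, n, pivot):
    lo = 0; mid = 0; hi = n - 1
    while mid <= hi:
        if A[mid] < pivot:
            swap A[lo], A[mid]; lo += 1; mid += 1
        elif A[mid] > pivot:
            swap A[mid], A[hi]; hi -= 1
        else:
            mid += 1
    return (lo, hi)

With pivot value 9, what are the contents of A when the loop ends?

3 2 5 4 6 9 11 12 10

pivot = 9; lo=0, mid=0, hi=8
A[mid]=3<9: swap A[0],A[0]; lo=1,mid=1 → 3 9 10 5 4 6 11 2 12
A[mid]=9=9: mid=2
A[mid]=10>9: swap A[2],A[8]; hi=7 → 3 9 12 5 4 6 11 2 10
A[mid]=12>9: swap A[2],A[7]; hi=6 → 3 9 2 5 4 6 11 12 10
A[mid]=2<9: swap A[1],A[2]; lo=2,mid=3 → 3 2 9 5 4 6 11 12 10
A[mid]=5<9: swap A[2],A[3]; lo=3,mid=4 → 3 2 5 9 4 6 11 12 10
A[mid]=4<9: swap A[3],A[4]; lo=4,mid=5 → 3 2 5 4 9 6 11 12 10
A[mid]=6<9: swap A[4],A[5]; lo=5,mid=6 → 3 2 5 4 6 9 11 12 10
A[mid]=11>9: swap A[6],A[6]; hi=5 → 3 2 5 4 6 9 11 12 10
end: lo=5, hi=5; A = 3 2 5 4 6 9 11 12 10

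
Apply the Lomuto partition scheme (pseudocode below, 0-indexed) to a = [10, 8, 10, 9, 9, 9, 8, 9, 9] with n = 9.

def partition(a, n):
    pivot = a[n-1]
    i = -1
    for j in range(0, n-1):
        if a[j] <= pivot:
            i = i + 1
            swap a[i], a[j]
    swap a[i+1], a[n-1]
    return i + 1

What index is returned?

pivot = a[8] = 9; i = -1
j=0: a[0]=10 > 9 → no swap
j=1: a[1]=8 ≤ 9 → i=0, swap a[0],a[1] → [8, 10, 10, 9, 9, 9, 8, 9, 9]
j=2: a[2]=10 > 9 → no swap
j=3: a[3]=9 ≤ 9 → i=1, swap a[1],a[3] → [8, 9, 10, 10, 9, 9, 8, 9, 9]
j=4: a[4]=9 ≤ 9 → i=2, swap a[2],a[4] → [8, 9, 9, 10, 10, 9, 8, 9, 9]
j=5: a[5]=9 ≤ 9 → i=3, swap a[3],a[5] → [8, 9, 9, 9, 10, 10, 8, 9, 9]
j=6: a[6]=8 ≤ 9 → i=4, swap a[4],a[6] → [8, 9, 9, 9, 8, 10, 10, 9, 9]
j=7: a[7]=9 ≤ 9 → i=5, swap a[5],a[7] → [8, 9, 9, 9, 8, 9, 10, 10, 9]
final swap a[6],a[8] → [8, 9, 9, 9, 8, 9, 9, 10, 10]; return 6

6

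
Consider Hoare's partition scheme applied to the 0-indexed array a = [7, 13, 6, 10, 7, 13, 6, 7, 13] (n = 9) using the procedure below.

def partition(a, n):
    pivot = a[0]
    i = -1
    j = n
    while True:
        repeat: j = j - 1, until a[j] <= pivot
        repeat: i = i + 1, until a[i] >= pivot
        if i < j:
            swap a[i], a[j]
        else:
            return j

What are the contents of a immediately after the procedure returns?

[7, 6, 6, 7, 10, 13, 13, 7, 13]

pivot = a[0] = 7; i = -1, j = 9
j→7 (a[7]=7≤7), i→0 (a[0]=7≥7); i<j, swap → [7, 13, 6, 10, 7, 13, 6, 7, 13]
j→6 (a[6]=6≤7), i→1 (a[1]=13≥7); i<j, swap → [7, 6, 6, 10, 7, 13, 13, 7, 13]
j→4 (a[4]=7≤7), i→3 (a[3]=10≥7); i<j, swap → [7, 6, 6, 7, 10, 13, 13, 7, 13]
j→3, i→4; i≥j, return j=3. a = [7, 6, 6, 7, 10, 13, 13, 7, 13]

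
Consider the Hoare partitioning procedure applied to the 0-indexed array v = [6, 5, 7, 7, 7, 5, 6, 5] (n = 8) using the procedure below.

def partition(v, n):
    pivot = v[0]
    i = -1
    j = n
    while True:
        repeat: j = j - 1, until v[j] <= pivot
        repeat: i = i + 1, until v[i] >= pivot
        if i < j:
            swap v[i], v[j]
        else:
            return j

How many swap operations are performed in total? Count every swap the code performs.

3

pivot = v[0] = 6; i = -1, j = 8
j→7 (v[7]=5≤6), i→0 (v[0]=6≥6); i<j, swap → [5, 5, 7, 7, 7, 5, 6, 6]
j→6 (v[6]=6≤6), i→2 (v[2]=7≥6); i<j, swap → [5, 5, 6, 7, 7, 5, 7, 6]
j→5 (v[5]=5≤6), i→3 (v[3]=7≥6); i<j, swap → [5, 5, 6, 5, 7, 7, 7, 6]
j→3, i→4; i≥j, return j=3. v = [5, 5, 6, 5, 7, 7, 7, 6]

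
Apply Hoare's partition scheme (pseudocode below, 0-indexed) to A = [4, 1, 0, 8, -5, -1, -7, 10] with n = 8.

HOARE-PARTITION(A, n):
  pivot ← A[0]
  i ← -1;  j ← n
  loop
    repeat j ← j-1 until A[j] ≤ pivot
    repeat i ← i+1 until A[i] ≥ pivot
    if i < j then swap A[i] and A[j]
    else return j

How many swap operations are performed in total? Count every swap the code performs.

pivot = A[0] = 4; i = -1, j = 8
j→6 (A[6]=-7≤4), i→0 (A[0]=4≥4); i<j, swap → [-7, 1, 0, 8, -5, -1, 4, 10]
j→5 (A[5]=-1≤4), i→3 (A[3]=8≥4); i<j, swap → [-7, 1, 0, -1, -5, 8, 4, 10]
j→4, i→5; i≥j, return j=4. A = [-7, 1, 0, -1, -5, 8, 4, 10]

2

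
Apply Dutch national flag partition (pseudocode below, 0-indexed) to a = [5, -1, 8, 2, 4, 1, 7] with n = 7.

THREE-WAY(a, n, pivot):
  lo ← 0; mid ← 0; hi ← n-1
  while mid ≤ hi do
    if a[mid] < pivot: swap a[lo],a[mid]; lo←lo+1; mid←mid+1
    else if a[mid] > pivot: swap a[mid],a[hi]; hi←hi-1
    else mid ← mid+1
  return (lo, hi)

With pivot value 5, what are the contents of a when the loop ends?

[-1, 1, 2, 4, 5, 7, 8]

pivot = 5; lo=0, mid=0, hi=6
a[mid]=5=5: mid=1
a[mid]=-1<5: swap a[0],a[1]; lo=1,mid=2 → [-1, 5, 8, 2, 4, 1, 7]
a[mid]=8>5: swap a[2],a[6]; hi=5 → [-1, 5, 7, 2, 4, 1, 8]
a[mid]=7>5: swap a[2],a[5]; hi=4 → [-1, 5, 1, 2, 4, 7, 8]
a[mid]=1<5: swap a[1],a[2]; lo=2,mid=3 → [-1, 1, 5, 2, 4, 7, 8]
a[mid]=2<5: swap a[2],a[3]; lo=3,mid=4 → [-1, 1, 2, 5, 4, 7, 8]
a[mid]=4<5: swap a[3],a[4]; lo=4,mid=5 → [-1, 1, 2, 4, 5, 7, 8]
end: lo=4, hi=4; a = [-1, 1, 2, 4, 5, 7, 8]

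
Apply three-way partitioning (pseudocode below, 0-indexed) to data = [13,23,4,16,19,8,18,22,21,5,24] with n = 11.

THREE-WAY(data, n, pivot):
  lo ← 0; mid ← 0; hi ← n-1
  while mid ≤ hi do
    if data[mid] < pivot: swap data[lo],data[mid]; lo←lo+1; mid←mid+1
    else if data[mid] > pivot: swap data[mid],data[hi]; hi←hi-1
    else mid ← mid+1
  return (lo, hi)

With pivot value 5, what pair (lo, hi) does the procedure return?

(1, 1)

pivot = 5; lo=0, mid=0, hi=10
data[mid]=13>5: swap data[0],data[10]; hi=9 → [24,23,4,16,19,8,18,22,21,5,13]
data[mid]=24>5: swap data[0],data[9]; hi=8 → [5,23,4,16,19,8,18,22,21,24,13]
data[mid]=5=5: mid=1
data[mid]=23>5: swap data[1],data[8]; hi=7 → [5,21,4,16,19,8,18,22,23,24,13]
data[mid]=21>5: swap data[1],data[7]; hi=6 → [5,22,4,16,19,8,18,21,23,24,13]
data[mid]=22>5: swap data[1],data[6]; hi=5 → [5,18,4,16,19,8,22,21,23,24,13]
data[mid]=18>5: swap data[1],data[5]; hi=4 → [5,8,4,16,19,18,22,21,23,24,13]
data[mid]=8>5: swap data[1],data[4]; hi=3 → [5,19,4,16,8,18,22,21,23,24,13]
data[mid]=19>5: swap data[1],data[3]; hi=2 → [5,16,4,19,8,18,22,21,23,24,13]
data[mid]=16>5: swap data[1],data[2]; hi=1 → [5,4,16,19,8,18,22,21,23,24,13]
data[mid]=4<5: swap data[0],data[1]; lo=1,mid=2 → [4,5,16,19,8,18,22,21,23,24,13]
end: lo=1, hi=1; data = [4,5,16,19,8,18,22,21,23,24,13]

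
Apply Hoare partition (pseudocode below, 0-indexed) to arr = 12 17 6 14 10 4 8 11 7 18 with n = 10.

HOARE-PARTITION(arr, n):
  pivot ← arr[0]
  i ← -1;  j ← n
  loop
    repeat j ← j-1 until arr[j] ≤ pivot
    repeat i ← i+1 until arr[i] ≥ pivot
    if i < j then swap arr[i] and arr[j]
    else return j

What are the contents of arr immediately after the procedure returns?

pivot=12
j stops at 8 (7), i stops at 0 (12); swap ⇒ 7 17 6 14 10 4 8 11 12 18
j stops at 7 (11), i stops at 1 (17); swap ⇒ 7 11 6 14 10 4 8 17 12 18
j stops at 6 (8), i stops at 3 (14); swap ⇒ 7 11 6 8 10 4 14 17 12 18
j stops at 5, i stops at 6; i≥j ⇒ return 5. arr=7 11 6 8 10 4 14 17 12 18

7 11 6 8 10 4 14 17 12 18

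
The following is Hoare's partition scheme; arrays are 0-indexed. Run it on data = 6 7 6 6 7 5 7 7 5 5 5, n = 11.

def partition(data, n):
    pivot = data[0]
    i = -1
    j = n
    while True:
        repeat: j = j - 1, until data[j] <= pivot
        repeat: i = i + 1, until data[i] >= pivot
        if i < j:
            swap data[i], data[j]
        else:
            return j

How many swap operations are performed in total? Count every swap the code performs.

pivot=6
j stops at 10 (5), i stops at 0 (6); swap ⇒ 5 7 6 6 7 5 7 7 5 5 6
j stops at 9 (5), i stops at 1 (7); swap ⇒ 5 5 6 6 7 5 7 7 5 7 6
j stops at 8 (5), i stops at 2 (6); swap ⇒ 5 5 5 6 7 5 7 7 6 7 6
j stops at 5 (5), i stops at 3 (6); swap ⇒ 5 5 5 5 7 6 7 7 6 7 6
j stops at 3, i stops at 4; i≥j ⇒ return 3. data=5 5 5 5 7 6 7 7 6 7 6

4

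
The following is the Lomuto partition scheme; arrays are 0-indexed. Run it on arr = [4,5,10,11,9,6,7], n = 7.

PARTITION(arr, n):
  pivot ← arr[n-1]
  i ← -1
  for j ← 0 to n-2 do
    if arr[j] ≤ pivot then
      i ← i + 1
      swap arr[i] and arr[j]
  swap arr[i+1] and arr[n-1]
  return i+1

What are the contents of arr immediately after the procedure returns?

[4,5,6,7,9,10,11]

pivot = arr[6] = 7; i = -1
j=0: arr[0]=4 ≤ 7 → i=0, swap arr[0],arr[0] (no change) → [4,5,10,11,9,6,7]
j=1: arr[1]=5 ≤ 7 → i=1, swap arr[1],arr[1] (no change) → [4,5,10,11,9,6,7]
j=2: arr[2]=10 > 7 → no swap
j=3: arr[3]=11 > 7 → no swap
j=4: arr[4]=9 > 7 → no swap
j=5: arr[5]=6 ≤ 7 → i=2, swap arr[2],arr[5] → [4,5,6,11,9,10,7]
final swap arr[3],arr[6] → [4,5,6,7,9,10,11]; return 3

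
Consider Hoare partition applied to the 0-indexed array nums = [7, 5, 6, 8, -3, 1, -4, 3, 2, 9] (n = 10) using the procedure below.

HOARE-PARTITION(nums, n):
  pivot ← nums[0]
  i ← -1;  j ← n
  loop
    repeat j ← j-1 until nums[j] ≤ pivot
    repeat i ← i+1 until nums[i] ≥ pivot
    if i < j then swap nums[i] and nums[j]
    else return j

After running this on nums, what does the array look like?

[2, 5, 6, 3, -3, 1, -4, 8, 7, 9]

pivot=7
j stops at 8 (2), i stops at 0 (7); swap ⇒ [2, 5, 6, 8, -3, 1, -4, 3, 7, 9]
j stops at 7 (3), i stops at 3 (8); swap ⇒ [2, 5, 6, 3, -3, 1, -4, 8, 7, 9]
j stops at 6, i stops at 7; i≥j ⇒ return 6. nums=[2, 5, 6, 3, -3, 1, -4, 8, 7, 9]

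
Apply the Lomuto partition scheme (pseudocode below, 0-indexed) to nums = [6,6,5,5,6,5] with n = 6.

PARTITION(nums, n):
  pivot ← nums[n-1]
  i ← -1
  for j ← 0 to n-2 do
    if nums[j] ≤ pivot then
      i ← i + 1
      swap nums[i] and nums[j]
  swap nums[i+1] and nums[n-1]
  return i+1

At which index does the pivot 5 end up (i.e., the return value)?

2

pivot=5, i=-1
j=0: 6>5, skip
j=1: 6>5, skip
j=2: 5≤5, i=0, swap(0,2) ⇒ [5,6,6,5,6,5]
j=3: 5≤5, i=1, swap(1,3) ⇒ [5,5,6,6,6,5]
j=4: 6>5, skip
swap(2,5) ⇒ [5,5,5,6,6,6]; return 2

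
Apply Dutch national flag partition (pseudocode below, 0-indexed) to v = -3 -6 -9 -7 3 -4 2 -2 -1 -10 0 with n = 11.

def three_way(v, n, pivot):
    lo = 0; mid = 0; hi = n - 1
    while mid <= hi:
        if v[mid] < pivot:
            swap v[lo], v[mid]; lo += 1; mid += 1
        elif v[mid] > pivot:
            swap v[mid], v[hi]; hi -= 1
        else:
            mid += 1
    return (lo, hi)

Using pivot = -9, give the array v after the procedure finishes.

pivot = -9; lo=0, mid=0, hi=10
v[mid]=-3>-9: swap v[0],v[10]; hi=9 → 0 -6 -9 -7 3 -4 2 -2 -1 -10 -3
v[mid]=0>-9: swap v[0],v[9]; hi=8 → -10 -6 -9 -7 3 -4 2 -2 -1 0 -3
v[mid]=-10<-9: swap v[0],v[0]; lo=1,mid=1 → -10 -6 -9 -7 3 -4 2 -2 -1 0 -3
v[mid]=-6>-9: swap v[1],v[8]; hi=7 → -10 -1 -9 -7 3 -4 2 -2 -6 0 -3
v[mid]=-1>-9: swap v[1],v[7]; hi=6 → -10 -2 -9 -7 3 -4 2 -1 -6 0 -3
v[mid]=-2>-9: swap v[1],v[6]; hi=5 → -10 2 -9 -7 3 -4 -2 -1 -6 0 -3
v[mid]=2>-9: swap v[1],v[5]; hi=4 → -10 -4 -9 -7 3 2 -2 -1 -6 0 -3
v[mid]=-4>-9: swap v[1],v[4]; hi=3 → -10 3 -9 -7 -4 2 -2 -1 -6 0 -3
v[mid]=3>-9: swap v[1],v[3]; hi=2 → -10 -7 -9 3 -4 2 -2 -1 -6 0 -3
v[mid]=-7>-9: swap v[1],v[2]; hi=1 → -10 -9 -7 3 -4 2 -2 -1 -6 0 -3
v[mid]=-9=-9: mid=2
end: lo=1, hi=1; v = -10 -9 -7 3 -4 2 -2 -1 -6 0 -3

-10 -9 -7 3 -4 2 -2 -1 -6 0 -3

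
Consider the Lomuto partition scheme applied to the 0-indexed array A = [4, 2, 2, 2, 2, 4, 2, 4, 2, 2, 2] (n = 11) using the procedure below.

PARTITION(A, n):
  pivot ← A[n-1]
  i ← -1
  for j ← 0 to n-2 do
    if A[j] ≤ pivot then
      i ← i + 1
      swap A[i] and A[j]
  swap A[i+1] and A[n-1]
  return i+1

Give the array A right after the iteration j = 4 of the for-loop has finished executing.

[2, 2, 2, 2, 4, 4, 2, 4, 2, 2, 2]

pivot = A[10] = 2; i = -1
j=0: A[0]=4 > 2 → no swap
j=1: A[1]=2 ≤ 2 → i=0, swap A[0],A[1] → [2, 4, 2, 2, 2, 4, 2, 4, 2, 2, 2]
j=2: A[2]=2 ≤ 2 → i=1, swap A[1],A[2] → [2, 2, 4, 2, 2, 4, 2, 4, 2, 2, 2]
j=3: A[3]=2 ≤ 2 → i=2, swap A[2],A[3] → [2, 2, 2, 4, 2, 4, 2, 4, 2, 2, 2]
j=4: A[4]=2 ≤ 2 → i=3, swap A[3],A[4] → [2, 2, 2, 2, 4, 4, 2, 4, 2, 2, 2]
(after j=4) A = [2, 2, 2, 2, 4, 4, 2, 4, 2, 2, 2]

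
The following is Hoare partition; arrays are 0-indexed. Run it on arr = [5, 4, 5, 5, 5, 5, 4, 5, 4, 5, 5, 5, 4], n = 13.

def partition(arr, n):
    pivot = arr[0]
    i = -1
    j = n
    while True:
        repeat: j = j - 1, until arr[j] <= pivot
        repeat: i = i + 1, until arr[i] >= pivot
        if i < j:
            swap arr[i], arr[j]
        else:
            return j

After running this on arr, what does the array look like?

[4, 4, 5, 5, 5, 4, 4, 5, 5, 5, 5, 5, 5]

pivot=5
j stops at 12 (4), i stops at 0 (5); swap ⇒ [4, 4, 5, 5, 5, 5, 4, 5, 4, 5, 5, 5, 5]
j stops at 11 (5), i stops at 2 (5); swap ⇒ [4, 4, 5, 5, 5, 5, 4, 5, 4, 5, 5, 5, 5]
j stops at 10 (5), i stops at 3 (5); swap ⇒ [4, 4, 5, 5, 5, 5, 4, 5, 4, 5, 5, 5, 5]
j stops at 9 (5), i stops at 4 (5); swap ⇒ [4, 4, 5, 5, 5, 5, 4, 5, 4, 5, 5, 5, 5]
j stops at 8 (4), i stops at 5 (5); swap ⇒ [4, 4, 5, 5, 5, 4, 4, 5, 5, 5, 5, 5, 5]
j stops at 7, i stops at 7; i≥j ⇒ return 7. arr=[4, 4, 5, 5, 5, 4, 4, 5, 5, 5, 5, 5, 5]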